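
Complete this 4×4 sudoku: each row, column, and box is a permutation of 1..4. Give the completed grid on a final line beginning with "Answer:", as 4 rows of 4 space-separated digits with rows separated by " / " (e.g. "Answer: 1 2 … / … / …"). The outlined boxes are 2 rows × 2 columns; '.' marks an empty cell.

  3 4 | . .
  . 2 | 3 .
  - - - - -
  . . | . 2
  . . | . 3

Step 1. [r4c2∈{1}] nothing but 1 survives at r4c2, so r4c2=1.
Step 2. [r3c1∈{4}] r3c1 has the single candidate 4. So r3c1=4.
Step 3. [r1c4∈{1}] r1c4 has the single candidate 1 ⇒ r1c4=1.
Step 4. [r4c1∈{2}] r4c1's peers cover all but 2 ⇒ r4c1=2.
Step 5. [r3c2∈{3}] only 3 remains possible at r3c2. So r3c2=3.
Step 6. [r4c3∈{4}] r4c3 is down to just 4. So r4c3=4.
Step 7. [r2c4∈{4}] r2c4's peers cover all but 4 ⇒ r2c4=4.
Step 8. [r2c1∈{1}] r2c1 is down to just 1, so r2c1=1.
Step 9. [r3c3∈{1}] only 1 remains possible at r3c3. So r3c3=1.
Step 10. [r1c3∈{2}] r1c3's peers cover all but 2. So r1c3=2.

Answer: 3 4 2 1 / 1 2 3 4 / 4 3 1 2 / 2 1 4 3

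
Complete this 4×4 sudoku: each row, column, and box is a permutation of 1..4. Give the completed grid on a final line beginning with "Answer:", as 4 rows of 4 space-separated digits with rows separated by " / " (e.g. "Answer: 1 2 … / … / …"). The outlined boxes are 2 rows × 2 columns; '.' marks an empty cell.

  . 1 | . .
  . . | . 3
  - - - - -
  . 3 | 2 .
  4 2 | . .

Step 1. [r1c4∈{2,4}] r1c4 is the only open cell in col 4 admitting 2 ⇒ r1c4=2.
Step 2. [r4c4∈{1}] r4c4 is down to just 1. So r4c4=1.
Step 3. [r1c3∈{4}] r1c3 has the single candidate 4. So r1c3=4.
Step 4. [r2c2∈{4}] r2c2 is down to just 4 ⇒ r2c2=4.
Step 5. [r3c1∈{1}] nothing but 1 survives at r3c1, so r3c1=1.
Step 6. [r1c1∈{3}] r1c1 is down to just 3, so r1c1=3.
Step 7. [r2c3∈{1}] r2c3 is down to just 1 ⇒ r2c3=1.
Step 8. [r3c4∈{4}] r3c4 is down to just 4 ⇒ r3c4=4.
Step 9. [r2c1∈{2}] only 2 remains possible at r2c1. So r2c1=2.
Step 10. [r4c3∈{3}] only 3 remains possible at r4c3. So r4c3=3.

Answer: 3 1 4 2 / 2 4 1 3 / 1 3 2 4 / 4 2 3 1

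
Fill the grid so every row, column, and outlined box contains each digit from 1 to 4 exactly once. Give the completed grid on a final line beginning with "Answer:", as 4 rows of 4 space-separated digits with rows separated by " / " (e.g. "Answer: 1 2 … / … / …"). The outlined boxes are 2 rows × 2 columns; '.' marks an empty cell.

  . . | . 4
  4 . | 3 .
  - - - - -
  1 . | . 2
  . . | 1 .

Step 1. [r3c2∈{3,4}] r3c2 is the only open cell in row 3 admitting 3, so r3c2=3.
Step 2. [r2c2∈{1,2}] 2 has one home in row 2: r2c2 ⇒ r2c2=2.
Step 3. [r1c2∈{1}] r1c2 has the single candidate 1 ⇒ r1c2=1.
Step 4. [r4c4∈{3}] only 3 remains possible at r4c4, so r4c4=3.
Step 5. [r1c3∈{2}] r1c3 has the single candidate 2, so r1c3=2.
Step 6. [r4c2∈{4}] r4c2's peers cover all but 4 ⇒ r4c2=4.
Step 7. [r1c1∈{3}] r1c1's peers cover all but 3 ⇒ r1c1=3.
Step 8. [r4c1∈{2}] nothing but 2 survives at r4c1. So r4c1=2.
Step 9. [r3c3∈{4}] r3c3 is down to just 4. So r3c3=4.
Step 10. [r2c4∈{1}] nothing but 1 survives at r2c4, so r2c4=1.

Answer: 3 1 2 4 / 4 2 3 1 / 1 3 4 2 / 2 4 1 3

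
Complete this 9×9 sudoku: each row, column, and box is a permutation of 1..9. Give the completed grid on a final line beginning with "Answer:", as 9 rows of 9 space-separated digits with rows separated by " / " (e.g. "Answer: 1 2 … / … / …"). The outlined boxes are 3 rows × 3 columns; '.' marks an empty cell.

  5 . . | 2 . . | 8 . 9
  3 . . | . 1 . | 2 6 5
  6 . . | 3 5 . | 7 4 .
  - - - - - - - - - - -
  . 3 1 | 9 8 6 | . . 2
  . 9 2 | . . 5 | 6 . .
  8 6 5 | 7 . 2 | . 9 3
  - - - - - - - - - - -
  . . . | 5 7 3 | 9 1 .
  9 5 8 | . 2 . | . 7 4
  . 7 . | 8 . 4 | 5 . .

Step 1. [r6c5∈{4}] r6c5's peers cover all but 4, so r6c5=4.
Step 2. [r9c9∈{6}] r9c9's peers cover all but 6 ⇒ r9c9=6.
Step 3. [r5c9∈{1,7,8}] across col 9, 7 lands solely at r5c9 ⇒ r5c9=7.
Step 4. [r3c2∈{1,2,8}] in row 3, 2 fits only at r3c2, so r3c2=2.
Step 5. [r7c2∈{4}] r7c2 has the single candidate 4. So r7c2=4.
Step 6. [r1c6∈{7}] r1c6 is down to just 7, so r1c6=7.
Step 7. [r3c3∈{9}] r3c3's peers cover all but 9, so r3c3=9.
Step 8. [r9c8∈{2,3}] in col 8, 2 fits only at r9c8, so r9c8=2.
Step 9. [r2c4∈{4}] r2c4's peers cover all but 4, so r2c4=4.
Step 10. [r4c1∈{4,7}] 7 has one home in row 4: r4c1. So r4c1=7.
Step 11. [r8c4∈{1,6}] across row 8, 6 lands solely at r8c4. So r8c4=6.
Step 12. [r3c6∈{8}] r3c6's peers cover all but 8, so r3c6=8.
Step 13. [r7c9∈{8}] r7c9 has the single candidate 8. So r7c9=8.
Step 14. [r2c6∈{9}] r2c6's peers cover all but 9 ⇒ r2c6=9.
Step 15. [r5c8∈{8}] r5c8 has the single candidate 8 ⇒ r5c8=8.
Step 16. [r7c3∈{6}] r7c3's peers cover all but 6 ⇒ r7c3=6.
Step 17. [r9c5∈{9}] only 9 remains possible at r9c5. So r9c5=9.
Step 18. [r5c4∈{1}] r5c4's peers cover all but 1, so r5c4=1.
Step 19. [r9c1∈{1}] only 1 remains possible at r9c1, so r9c1=1.
Step 20. [r8c7∈{3}] r8c7 is down to just 3, so r8c7=3.
Step 21. [r7c1∈{2}] r7c1 is down to just 2, so r7c1=2.
Step 22. [r8c6∈{1}] r8c6 is down to just 1, so r8c6=1.
Step 23. [r1c3∈{4}] only 4 remains possible at r1c3 ⇒ r1c3=4.
Step 24. [r5c1∈{4}] r5c1 has the single candidate 4 ⇒ r5c1=4.
Step 25. [r1c2∈{1}] only 1 remains possible at r1c2. So r1c2=1.
Step 26. [r1c5∈{6}] nothing but 6 survives at r1c5, so r1c5=6.
Step 27. [r3c9∈{1}] nothing but 1 survives at r3c9. So r3c9=1.
Step 28. [r4c8∈{5}] r4c8's peers cover all but 5. So r4c8=5.
Step 29. [r2c3∈{7}] nothing but 7 survives at r2c3, so r2c3=7.
Step 30. [r2c2∈{8}] only 8 remains possible at r2c2. So r2c2=8.
Step 31. [r5c5∈{3}] r5c5 has the single candidate 3, so r5c5=3.
Step 32. [r6c7∈{1}] r6c7 is down to just 1. So r6c7=1.
Step 33. [r4c7∈{4}] only 4 remains possible at r4c7. So r4c7=4.
Step 34. [r1c8∈{3}] r1c8 has the single candidate 3, so r1c8=3.
Step 35. [r9c3∈{3}] r9c3's peers cover all but 3 ⇒ r9c3=3.

Answer: 5 1 4 2 6 7 8 3 9 / 3 8 7 4 1 9 2 6 5 / 6 2 9 3 5 8 7 4 1 / 7 3 1 9 8 6 4 5 2 / 4 9 2 1 3 5 6 8 7 / 8 6 5 7 4 2 1 9 3 / 2 4 6 5 7 3 9 1 8 / 9 5 8 6 2 1 3 7 4 / 1 7 3 8 9 4 5 2 6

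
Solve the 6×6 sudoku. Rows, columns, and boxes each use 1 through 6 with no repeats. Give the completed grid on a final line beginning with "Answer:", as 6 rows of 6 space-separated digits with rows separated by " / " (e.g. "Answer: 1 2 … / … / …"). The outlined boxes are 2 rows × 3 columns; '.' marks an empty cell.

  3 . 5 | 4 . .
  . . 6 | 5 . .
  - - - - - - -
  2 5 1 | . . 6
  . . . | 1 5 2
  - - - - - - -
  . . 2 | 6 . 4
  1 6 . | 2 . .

Step 1. [r6c5∈{3}] nothing but 3 survives at r6c5 ⇒ r6c5=3.
Step 2. [r1c6∈{1}] r1c6's peers cover all but 1. So r1c6=1.
Step 3. [r2c1∈{4}] r2c1's peers cover all but 4, so r2c1=4.
Step 4. [r2c5∈{2}] nothing but 2 survives at r2c5, so r2c5=2.
Step 5. [r4c2∈{3,4}] r4c2 is the only open cell in col 2 admitting 4 ⇒ r4c2=4.
Step 6. [r5c1∈{5}] r5c1's peers cover all but 5 ⇒ r5c1=5.
Step 7. [r5c5∈{1}] r5c5's peers cover all but 1, so r5c5=1.
Step 8. [r1c5∈{6}] only 6 remains possible at r1c5 ⇒ r1c5=6.
Step 9. [r3c5∈{4}] only 4 remains possible at r3c5. So r3c5=4.
Step 10. [r1c2∈{2}] nothing but 2 survives at r1c2, so r1c2=2.
Step 11. [r4c3∈{3}] r4c3 has the single candidate 3 ⇒ r4c3=3.
Step 12. [r2c2∈{1}] r2c2's peers cover all but 1 ⇒ r2c2=1.
Step 13. [r6c6∈{5}] r6c6 is down to just 5. So r6c6=5.
Step 14. [r2c6∈{3}] nothing but 3 survives at r2c6, so r2c6=3.
Step 15. [r5c2∈{3}] r5c2 is down to just 3. So r5c2=3.
Step 16. [r4c1∈{6}] only 6 remains possible at r4c1 ⇒ r4c1=6.
Step 17. [r3c4∈{3}] nothing but 3 survives at r3c4, so r3c4=3.
Step 18. [r6c3∈{4}] only 4 remains possible at r6c3. So r6c3=4.

Answer: 3 2 5 4 6 1 / 4 1 6 5 2 3 / 2 5 1 3 4 6 / 6 4 3 1 5 2 / 5 3 2 6 1 4 / 1 6 4 2 3 5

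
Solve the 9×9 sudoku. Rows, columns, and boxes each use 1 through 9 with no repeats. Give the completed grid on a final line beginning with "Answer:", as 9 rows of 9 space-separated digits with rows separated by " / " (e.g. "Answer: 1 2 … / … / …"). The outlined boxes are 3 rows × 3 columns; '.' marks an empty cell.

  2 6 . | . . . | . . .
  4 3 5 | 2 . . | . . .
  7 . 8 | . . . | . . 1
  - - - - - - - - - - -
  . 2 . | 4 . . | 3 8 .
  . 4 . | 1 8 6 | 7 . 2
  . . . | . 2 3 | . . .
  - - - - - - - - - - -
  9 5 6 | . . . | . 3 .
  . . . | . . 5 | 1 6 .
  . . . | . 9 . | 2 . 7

Step 1. [r8c9∈{4,8,9}] in row 8, 9 fits only at r8c9 ⇒ r8c9=9.
Step 2. [r6c8∈{1,4,5,9}] r6c8 is the only open cell in col 8 admitting 1, so r6c8=1.
Step 3. [r3c2∈{9}] r3c2 is down to just 9 ⇒ r3c2=9.
Step 4. [r3c6∈{4}] r3c6's peers cover all but 4, so r3c6=4.
Step 5. [r1c9∈{3,4,5,8}] r1c9 is the only open cell in col 9 admitting 3, so r1c9=3.
Step 6. [r1c3∈{1}] r1c3 has the single candidate 1. So r1c3=1.
Step 7. [r9c8∈{4,5}] across row 9, 5 lands solely at r9c8. So r9c8=5.
Step 8. [r5c8∈{9}] r5c8 has the single candidate 9. So r5c8=9.
Step 9. [r5c1∈{3,5}] 5 has one home in row 5: r5c1, so r5c1=5.
Step 10. [r9c4∈{3,6,8}] r9c4 is the only open cell in row 9 admitting 6. So r9c4=6.
Step 11. [r7c6∈{1,2,7,8}] row 7 places 2 nowhere but r7c6, so r7c6=2.
Step 12. [r7c5∈{1,4,7}] in row 7, 1 fits only at r7c5 ⇒ r7c5=1.
Step 13. [r9c6∈{8}] r9c6 has the single candidate 8, so r9c6=8.
Step 14. [r7c4∈{7}] r7c4 is down to just 7. So r7c4=7.
Step 15. [r8c4∈{3}] only 3 remains possible at r8c4 ⇒ r8c4=3.
Step 16. [r3c4∈{5}] r3c4 is down to just 5 ⇒ r3c4=5.
Step 17. [r1c5∈{7}] r1c5 is down to just 7. So r1c5=7.
Step 18. [r1c7∈{4,5,8,9}] r1c7 is the only open cell in row 1 admitting 5, so r1c7=5.
Step 19. [r3c7∈{6}] only 6 remains possible at r3c7. So r3c7=6.
Step 20. [r1c6∈{9}] r1c6's peers cover all but 9, so r1c6=9.
Step 21. [r6c9∈{4,5,6}] 5 has one home in row 6: r6c9 ⇒ r6c9=5.
Step 22. [r6c1∈{6,8}] 6 has one home in row 6: r6c1. So r6c1=6.
Step 23. [r2c9∈{8}] nothing but 8 survives at r2c9 ⇒ r2c9=8.
Step 24. [r9c1∈{1,3}] col 1 places 3 nowhere but r9c1 ⇒ r9c1=3.
Step 25. [r6c2∈{7,8}] 8 has one home in row 6: r6c2 ⇒ r6c2=8.
Step 26. [r6c3∈{7,9}] r6c3 is the only open cell in row 6 admitting 7 ⇒ r6c3=7.
Step 27. [r8c5∈{4}] nothing but 4 survives at r8c5, so r8c5=4.
Step 28. [r7c9∈{4}] r7c9's peers cover all but 4 ⇒ r7c9=4.
Step 29. [r8c1∈{8}] r8c1's peers cover all but 8, so r8c1=8.
Step 30. [r2c5∈{6}] nothing but 6 survives at r2c5. So r2c5=6.
Step 31. [r5c3∈{3}] only 3 remains possible at r5c3. So r5c3=3.
Step 32. [r6c7∈{4}] only 4 remains possible at r6c7, so r6c7=4.
Step 33. [r4c1∈{1}] r4c1's peers cover all but 1. So r4c1=1.
Step 34. [r7c7∈{8}] r7c7 has the single candidate 8 ⇒ r7c7=8.
Step 35. [r4c6∈{7}] only 7 remains possible at r4c6, so r4c6=7.
Step 36. [r9c3∈{4}] r9c3 has the single candidate 4. So r9c3=4.
Step 37. [r9c2∈{1}] only 1 remains possible at r9c2. So r9c2=1.
Step 38. [r4c5∈{5}] only 5 remains possible at r4c5. So r4c5=5.
Step 39. [r4c9∈{6}] r4c9 has the single candidate 6. So r4c9=6.
Step 40. [r6c4∈{9}] r6c4 has the single candidate 9 ⇒ r6c4=9.
Step 41. [r1c4∈{8}] nothing but 8 survives at r1c4, so r1c4=8.
Step 42. [r3c8∈{2}] r3c8's peers cover all but 2 ⇒ r3c8=2.
Step 43. [r8c2∈{7}] r8c2 has the single candidate 7. So r8c2=7.
Step 44. [r8c3∈{2}] r8c3 is down to just 2 ⇒ r8c3=2.
Step 45. [r2c8∈{7}] r2c8 is down to just 7, so r2c8=7.
Step 46. [r1c8∈{4}] only 4 remains possible at r1c8, so r1c8=4.
Step 47. [r2c6∈{1}] r2c6 is down to just 1, so r2c6=1.
Step 48. [r2c7∈{9}] only 9 remains possible at r2c7, so r2c7=9.
Step 49. [r3c5∈{3}] r3c5 is down to just 3, so r3c5=3.
Step 50. [r4c3∈{9}] r4c3 is down to just 9 ⇒ r4c3=9.

Answer: 2 6 1 8 7 9 5 4 3 / 4 3 5 2 6 1 9 7 8 / 7 9 8 5 3 4 6 2 1 / 1 2 9 4 5 7 3 8 6 / 5 4 3 1 8 6 7 9 2 / 6 8 7 9 2 3 4 1 5 / 9 5 6 7 1 2 8 3 4 / 8 7 2 3 4 5 1 6 9 / 3 1 4 6 9 8 2 5 7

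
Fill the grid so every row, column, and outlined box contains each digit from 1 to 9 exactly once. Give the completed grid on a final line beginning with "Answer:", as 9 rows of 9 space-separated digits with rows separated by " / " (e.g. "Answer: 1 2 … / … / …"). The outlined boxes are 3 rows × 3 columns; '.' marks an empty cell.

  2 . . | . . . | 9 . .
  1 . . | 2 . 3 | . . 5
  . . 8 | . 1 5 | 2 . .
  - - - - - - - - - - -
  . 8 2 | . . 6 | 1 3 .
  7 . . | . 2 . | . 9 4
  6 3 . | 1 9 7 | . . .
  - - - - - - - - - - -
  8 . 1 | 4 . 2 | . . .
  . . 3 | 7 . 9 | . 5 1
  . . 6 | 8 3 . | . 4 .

Step 1. [r5c3∈{5}] r5c3 is down to just 5, so r5c3=5.
Step 2. [r2c7∈{4,6,7,8}] r2c7 is the only open cell in col 7 admitting 4. So r2c7=4.
Step 3. [r1c4∈{6}] r1c4's peers cover all but 6, so r1c4=6.
Step 4. [r9c7∈{7}] r9c7 is down to just 7, so r9c7=7.
Step 5. [r7c8∈{6}] only 6 remains possible at r7c8. So r7c8=6.
Step 6. [r3c8∈{7}] r3c8 has the single candidate 7. So r3c8=7.
Step 7. [r7c2∈{5,7,9}] in row 7, 7 fits only at r7c2 ⇒ r7c2=7.
Step 8. [r2c8∈{8}] r2c8 has the single candidate 8 ⇒ r2c8=8.
Step 9. [r2c3∈{7,9}] across col 3, 9 lands solely at r2c3, so r2c3=9.
Step 10. [r1c6∈{4,8}] in col 6, 4 fits only at r1c6 ⇒ r1c6=4.
Step 11. [r9c2∈{2,5,9}] 9 has one home in col 2: r9c2, so r9c2=9.
Step 12. [r8c1∈{4}] r8c1's peers cover all but 4, so r8c1=4.
Step 13. [r6c9∈{2,8}] across col 9, 8 lands solely at r6c9 ⇒ r6c9=8.
Step 14. [r1c9∈{3}] r1c9's peers cover all but 3 ⇒ r1c9=3.
Step 15. [r1c3∈{7}] r1c3 is down to just 7. So r1c3=7.
Step 16. [r2c2∈{6}] only 6 remains possible at r2c2 ⇒ r2c2=6.
Step 17. [r4c5∈{4,5}] in row 4, 4 fits only at r4c5 ⇒ r4c5=4.
Step 18. [r6c3∈{4}] r6c3 is down to just 4, so r6c3=4.
Step 19. [r3c2∈{4}] only 4 remains possible at r3c2. So r3c2=4.
Step 20. [r1c5∈{8}] nothing but 8 survives at r1c5. So r1c5=8.
Step 21. [r9c1∈{5}] r9c1's peers cover all but 5 ⇒ r9c1=5.
Step 22. [r1c8∈{1}] r1c8 has the single candidate 1, so r1c8=1.
Step 23. [r3c4∈{9}] r3c4's peers cover all but 9. So r3c4=9.
Step 24. [r2c5∈{7}] r2c5 has the single candidate 7 ⇒ r2c5=7.
Step 25. [r7c9∈{9}] r7c9's peers cover all but 9 ⇒ r7c9=9.
Step 26. [r6c7∈{5}] nothing but 5 survives at r6c7. So r6c7=5.
Step 27. [r4c4∈{5}] r4c4 is down to just 5. So r4c4=5.
Step 28. [r7c5∈{5}] only 5 remains possible at r7c5 ⇒ r7c5=5.
Step 29. [r8c2∈{2}] r8c2 is down to just 2. So r8c2=2.
Step 30. [r7c7∈{3}] r7c7 has the single candidate 3, so r7c7=3.
Step 31. [r5c7∈{6}] r5c7 has the single candidate 6, so r5c7=6.
Step 32. [r8c7∈{8}] r8c7 has the single candidate 8, so r8c7=8.
Step 33. [r9c9∈{2}] r9c9 has the single candidate 2 ⇒ r9c9=2.
Step 34. [r8c5∈{6}] only 6 remains possible at r8c5, so r8c5=6.
Step 35. [r3c1∈{3}] r3c1 has the single candidate 3. So r3c1=3.
Step 36. [r5c2∈{1}] r5c2's peers cover all but 1, so r5c2=1.
Step 37. [r4c9∈{7}] only 7 remains possible at r4c9, so r4c9=7.
Step 38. [r1c2∈{5}] r1c2 is down to just 5. So r1c2=5.
Step 39. [r5c4∈{3}] only 3 remains possible at r5c4, so r5c4=3.
Step 40. [r3c9∈{6}] r3c9 has the single candidate 6 ⇒ r3c9=6.
Step 41. [r9c6∈{1}] r9c6's peers cover all but 1, so r9c6=1.
Step 42. [r4c1∈{9}] only 9 remains possible at r4c1. So r4c1=9.
Step 43. [r6c8∈{2}] r6c8 is down to just 2 ⇒ r6c8=2.
Step 44. [r5c6∈{8}] r5c6 has the single candidate 8. So r5c6=8.

Answer: 2 5 7 6 8 4 9 1 3 / 1 6 9 2 7 3 4 8 5 / 3 4 8 9 1 5 2 7 6 / 9 8 2 5 4 6 1 3 7 / 7 1 5 3 2 8 6 9 4 / 6 3 4 1 9 7 5 2 8 / 8 7 1 4 5 2 3 6 9 / 4 2 3 7 6 9 8 5 1 / 5 9 6 8 3 1 7 4 2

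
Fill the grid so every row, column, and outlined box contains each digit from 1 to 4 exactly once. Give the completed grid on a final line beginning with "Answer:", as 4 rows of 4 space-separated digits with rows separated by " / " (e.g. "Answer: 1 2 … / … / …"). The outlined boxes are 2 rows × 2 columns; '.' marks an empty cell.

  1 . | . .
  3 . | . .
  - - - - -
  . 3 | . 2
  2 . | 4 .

Step 1. [r4c4∈{1,3}] in row 4, 3 fits only at r4c4 ⇒ r4c4=3.
Step 2. [r2c4∈{1,4}] r2c4 is the only open cell in col 4 admitting 1, so r2c4=1.
Step 3. [r2c2∈{2,4}] in row 2, 4 fits only at r2c2. So r2c2=4.
Step 4. [r1c2∈{2}] r1c2 has the single candidate 2 ⇒ r1c2=2.
Step 5. [r1c3∈{3}] nothing but 3 survives at r1c3, so r1c3=3.
Step 6. [r4c2∈{1}] r4c2 is down to just 1, so r4c2=1.
Step 7. [r1c4∈{4}] only 4 remains possible at r1c4. So r1c4=4.
Step 8. [r3c3∈{1}] nothing but 1 survives at r3c3. So r3c3=1.
Step 9. [r2c3∈{2}] r2c3 is down to just 2 ⇒ r2c3=2.
Step 10. [r3c1∈{4}] r3c1's peers cover all but 4, so r3c1=4.

Answer: 1 2 3 4 / 3 4 2 1 / 4 3 1 2 / 2 1 4 3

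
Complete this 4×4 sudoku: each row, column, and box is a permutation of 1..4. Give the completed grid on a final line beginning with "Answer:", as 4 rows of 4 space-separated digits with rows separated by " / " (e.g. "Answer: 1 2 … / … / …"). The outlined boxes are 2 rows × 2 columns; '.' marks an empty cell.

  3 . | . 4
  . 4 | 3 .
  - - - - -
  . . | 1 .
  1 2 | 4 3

Step 1. [r2c1∈{2}] only 2 remains possible at r2c1. So r2c1=2.
Step 2. [r3c4∈{2}] r3c4's peers cover all but 2 ⇒ r3c4=2.
Step 3. [r1c2∈{1}] r1c2 has the single candidate 1. So r1c2=1.
Step 4. [r3c2∈{3}] r3c2's peers cover all but 3 ⇒ r3c2=3.
Step 5. [r2c4∈{1}] only 1 remains possible at r2c4 ⇒ r2c4=1.
Step 6. [r3c1∈{4}] nothing but 4 survives at r3c1, so r3c1=4.
Step 7. [r1c3∈{2}] r1c3's peers cover all but 2. So r1c3=2.

Answer: 3 1 2 4 / 2 4 3 1 / 4 3 1 2 / 1 2 4 3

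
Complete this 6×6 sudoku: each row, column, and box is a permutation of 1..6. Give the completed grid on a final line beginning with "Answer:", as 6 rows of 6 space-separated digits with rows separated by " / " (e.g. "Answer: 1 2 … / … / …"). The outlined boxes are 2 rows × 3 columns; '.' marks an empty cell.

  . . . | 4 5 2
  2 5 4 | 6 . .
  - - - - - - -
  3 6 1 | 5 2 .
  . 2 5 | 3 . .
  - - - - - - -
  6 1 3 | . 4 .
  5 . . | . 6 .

Step 1. [r6c6∈{1,3}] across row 6, 3 lands solely at r6c6 ⇒ r6c6=3.
Step 2. [r2c6∈{1}] only 1 remains possible at r2c6. So r2c6=1.
Step 3. [r6c3∈{2}] r6c3's peers cover all but 2, so r6c3=2.
Step 4. [r4c6∈{4,6}] across row 4, 6 lands solely at r4c6. So r4c6=6.
Step 5. [r6c4∈{1}] r6c4 has the single candidate 1 ⇒ r6c4=1.
Step 6. [r5c4∈{2}] r5c4 is down to just 2 ⇒ r5c4=2.
Step 7. [r1c1∈{1}] r1c1 is down to just 1 ⇒ r1c1=1.
Step 8. [r5c6∈{5}] r5c6 is down to just 5, so r5c6=5.
Step 9. [r1c3∈{6}] nothing but 6 survives at r1c3 ⇒ r1c3=6.
Step 10. [r6c2∈{4}] only 4 remains possible at r6c2. So r6c2=4.
Step 11. [r3c6∈{4}] r3c6 is down to just 4 ⇒ r3c6=4.
Step 12. [r1c2∈{3}] r1c2 has the single candidate 3 ⇒ r1c2=3.
Step 13. [r2c5∈{3}] nothing but 3 survives at r2c5, so r2c5=3.
Step 14. [r4c1∈{4}] r4c1's peers cover all but 4, so r4c1=4.
Step 15. [r4c5∈{1}] nothing but 1 survives at r4c5. So r4c5=1.

Answer: 1 3 6 4 5 2 / 2 5 4 6 3 1 / 3 6 1 5 2 4 / 4 2 5 3 1 6 / 6 1 3 2 4 5 / 5 4 2 1 6 3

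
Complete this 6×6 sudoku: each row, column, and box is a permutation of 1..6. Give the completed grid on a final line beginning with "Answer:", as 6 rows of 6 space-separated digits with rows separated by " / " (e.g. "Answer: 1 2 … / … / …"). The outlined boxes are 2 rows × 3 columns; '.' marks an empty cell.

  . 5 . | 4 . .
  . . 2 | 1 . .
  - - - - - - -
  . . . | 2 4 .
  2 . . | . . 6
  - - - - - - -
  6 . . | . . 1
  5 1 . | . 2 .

Step 1. [r4c5∈{1,3,5}] 1 has one home in col 5: r4c5. So r4c5=1.
Step 2. [r2c1∈{3,4}] in col 1, 4 fits only at r2c1, so r2c1=4.
Step 3. [r6c6∈{3,4}] in col 6, 4 fits only at r6c6 ⇒ r6c6=4.
Step 4. [r6c3∈{3}] only 3 remains possible at r6c3, so r6c3=3.
Step 5. [r5c3∈{4}] r5c3 is down to just 4 ⇒ r5c3=4.
Step 6. [r4c3∈{5}] r4c3 is down to just 5. So r4c3=5.
Step 7. [r4c4∈{3}] r4c4 is down to just 3, so r4c4=3.
Step 8. [r5c5∈{3,5}] across row 5, 3 lands solely at r5c5, so r5c5=3.
Step 9. [r1c5∈{6}] r1c5 is down to just 6, so r1c5=6.
Step 10. [r3c3∈{1,6}] col 3 places 6 nowhere but r3c3, so r3c3=6.
Step 11. [r3c1∈{1,3}] 1 has one home in row 3: r3c1, so r3c1=1.
Step 12. [r1c1∈{3}] r1c1 is down to just 3 ⇒ r1c1=3.
Step 13. [r3c6∈{5}] r3c6 has the single candidate 5. So r3c6=5.
Step 14. [r5c4∈{5}] r5c4 has the single candidate 5. So r5c4=5.
Step 15. [r5c2∈{2}] r5c2's peers cover all but 2, so r5c2=2.
Step 16. [r1c3∈{1}] r1c3 is down to just 1, so r1c3=1.
Step 17. [r3c2∈{3}] r3c2 has the single candidate 3. So r3c2=3.
Step 18. [r2c2∈{6}] r2c2 has the single candidate 6. So r2c2=6.
Step 19. [r4c2∈{4}] r4c2 has the single candidate 4. So r4c2=4.
Step 20. [r2c6∈{3}] r2c6's peers cover all but 3, so r2c6=3.
Step 21. [r6c4∈{6}] nothing but 6 survives at r6c4 ⇒ r6c4=6.
Step 22. [r2c5∈{5}] r2c5's peers cover all but 5, so r2c5=5.
Step 23. [r1c6∈{2}] r1c6's peers cover all but 2. So r1c6=2.

Answer: 3 5 1 4 6 2 / 4 6 2 1 5 3 / 1 3 6 2 4 5 / 2 4 5 3 1 6 / 6 2 4 5 3 1 / 5 1 3 6 2 4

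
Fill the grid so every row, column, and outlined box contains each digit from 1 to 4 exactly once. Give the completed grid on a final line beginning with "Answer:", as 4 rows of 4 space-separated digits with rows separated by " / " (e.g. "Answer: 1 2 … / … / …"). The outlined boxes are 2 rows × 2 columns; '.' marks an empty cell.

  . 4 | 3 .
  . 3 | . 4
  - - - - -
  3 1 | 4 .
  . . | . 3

Step 1. [r1c4∈{1,2}] across col 4, 1 lands solely at r1c4, so r1c4=1.
Step 2. [r4c2∈{2}] r4c2's peers cover all but 2 ⇒ r4c2=2.
Step 3. [r1c1∈{2}] only 2 remains possible at r1c1. So r1c1=2.
Step 4. [r2c3∈{2}] r2c3 is down to just 2. So r2c3=2.
Step 5. [r4c3∈{1}] only 1 remains possible at r4c3. So r4c3=1.
Step 6. [r4c1∈{4}] r4c1's peers cover all but 4. So r4c1=4.
Step 7. [r3c4∈{2}] r3c4's peers cover all but 2 ⇒ r3c4=2.
Step 8. [r2c1∈{1}] only 1 remains possible at r2c1, so r2c1=1.

Answer: 2 4 3 1 / 1 3 2 4 / 3 1 4 2 / 4 2 1 3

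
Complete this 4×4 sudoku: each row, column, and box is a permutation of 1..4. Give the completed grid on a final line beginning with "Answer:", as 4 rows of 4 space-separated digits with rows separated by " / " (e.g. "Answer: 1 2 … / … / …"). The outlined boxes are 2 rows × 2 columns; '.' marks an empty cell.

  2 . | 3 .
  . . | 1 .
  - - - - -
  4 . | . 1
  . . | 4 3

Step 1. [r1c2∈{1,4}] r1c2 is the only open cell in row 1 admitting 1 ⇒ r1c2=1.
Step 2. [r3c2∈{2,3}] 3 has one home in row 3: r3c2. So r3c2=3.
Step 3. [r2c4∈{2,4}] across row 2, 2 lands solely at r2c4 ⇒ r2c4=2.
Step 4. [r1c4∈{4}] r1c4 has the single candidate 4, so r1c4=4.
Step 5. [r2c2∈{4}] r2c2 has the single candidate 4, so r2c2=4.
Step 6. [r2c1∈{3}] r2c1's peers cover all but 3, so r2c1=3.
Step 7. [r4c1∈{1}] r4c1's peers cover all but 1, so r4c1=1.
Step 8. [r3c3∈{2}] r3c3 has the single candidate 2. So r3c3=2.
Step 9. [r4c2∈{2}] r4c2 is down to just 2. So r4c2=2.

Answer: 2 1 3 4 / 3 4 1 2 / 4 3 2 1 / 1 2 4 3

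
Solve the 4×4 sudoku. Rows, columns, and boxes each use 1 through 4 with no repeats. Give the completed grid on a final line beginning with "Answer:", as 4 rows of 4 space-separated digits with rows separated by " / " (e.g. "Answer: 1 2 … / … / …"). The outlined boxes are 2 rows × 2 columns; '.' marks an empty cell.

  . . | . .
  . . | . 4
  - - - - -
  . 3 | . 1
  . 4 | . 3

Step 1. [r4c3∈{2}] nothing but 2 survives at r4c3 ⇒ r4c3=2.
Step 2. [r1c1∈{1,2,3,4}] row 1 places 4 nowhere but r1c1. So r1c1=4.
Step 3. [r2c1∈{1,2,3}] across col 1, 3 lands solely at r2c1 ⇒ r2c1=3.
Step 4. [r2c3∈{1}] only 1 remains possible at r2c3, so r2c3=1.
Step 5. [r2c2∈{2}] nothing but 2 survives at r2c2, so r2c2=2.
Step 6. [r1c3∈{3}] r1c3 has the single candidate 3. So r1c3=3.
Step 7. [r3c3∈{4}] nothing but 4 survives at r3c3 ⇒ r3c3=4.
Step 8. [r1c2∈{1}] r1c2 is down to just 1 ⇒ r1c2=1.
Step 9. [r1c4∈{2}] only 2 remains possible at r1c4 ⇒ r1c4=2.
Step 10. [r3c1∈{2}] r3c1 is down to just 2, so r3c1=2.
Step 11. [r4c1∈{1}] only 1 remains possible at r4c1. So r4c1=1.

Answer: 4 1 3 2 / 3 2 1 4 / 2 3 4 1 / 1 4 2 3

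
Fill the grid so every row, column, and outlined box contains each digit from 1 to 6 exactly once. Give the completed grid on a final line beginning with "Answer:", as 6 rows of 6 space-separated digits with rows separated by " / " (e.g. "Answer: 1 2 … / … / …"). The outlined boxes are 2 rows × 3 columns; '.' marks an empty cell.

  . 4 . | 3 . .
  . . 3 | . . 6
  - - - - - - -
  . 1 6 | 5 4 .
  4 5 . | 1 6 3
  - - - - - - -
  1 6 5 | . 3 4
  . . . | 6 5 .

Step 1. [r2c2∈{2}] r2c2 is down to just 2, so r2c2=2.
Step 2. [r3c6∈{2}] only 2 remains possible at r3c6. So r3c6=2.
Step 3. [r6c1∈{2,3}] across col 1, 2 lands solely at r6c1. So r6c1=2.
Step 4. [r1c3∈{1}] r1c3 has the single candidate 1. So r1c3=1.
Step 5. [r2c1∈{5}] nothing but 5 survives at r2c1 ⇒ r2c1=5.
Step 6. [r1c6∈{5}] only 5 remains possible at r1c6, so r1c6=5.
Step 7. [r3c1∈{3}] r3c1's peers cover all but 3 ⇒ r3c1=3.
Step 8. [r4c3∈{2}] r4c3 is down to just 2, so r4c3=2.
Step 9. [r6c6∈{1}] r6c6 is down to just 1. So r6c6=1.
Step 10. [r5c4∈{2}] r5c4 is down to just 2, so r5c4=2.
Step 11. [r6c2∈{3}] nothing but 3 survives at r6c2 ⇒ r6c2=3.
Step 12. [r2c4∈{4}] nothing but 4 survives at r2c4, so r2c4=4.
Step 13. [r6c3∈{4}] only 4 remains possible at r6c3. So r6c3=4.
Step 14. [r2c5∈{1}] r2c5's peers cover all but 1 ⇒ r2c5=1.
Step 15. [r1c5∈{2}] r1c5's peers cover all but 2 ⇒ r1c5=2.
Step 16. [r1c1∈{6}] nothing but 6 survives at r1c1, so r1c1=6.

Answer: 6 4 1 3 2 5 / 5 2 3 4 1 6 / 3 1 6 5 4 2 / 4 5 2 1 6 3 / 1 6 5 2 3 4 / 2 3 4 6 5 1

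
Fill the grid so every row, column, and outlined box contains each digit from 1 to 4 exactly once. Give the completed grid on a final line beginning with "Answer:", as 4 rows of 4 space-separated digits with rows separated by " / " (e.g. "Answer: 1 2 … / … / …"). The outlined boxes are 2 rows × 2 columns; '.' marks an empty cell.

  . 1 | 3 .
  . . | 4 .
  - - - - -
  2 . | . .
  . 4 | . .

Step 1. [r3c3∈{1}] r3c3's peers cover all but 1, so r3c3=1.
Step 2. [r3c2∈{3}] r3c2 is down to just 3 ⇒ r3c2=3.
Step 3. [r1c4∈{2}] r1c4 has the single candidate 2 ⇒ r1c4=2.
Step 4. [r4c4∈{3}] r4c4 has the single candidate 3 ⇒ r4c4=3.
Step 5. [r3c4∈{4}] r3c4 is down to just 4 ⇒ r3c4=4.
Step 6. [r2c4∈{1}] only 1 remains possible at r2c4 ⇒ r2c4=1.
Step 7. [r2c2∈{2}] r2c2's peers cover all but 2 ⇒ r2c2=2.
Step 8. [r4c1∈{1}] only 1 remains possible at r4c1. So r4c1=1.
Step 9. [r4c3∈{2}] only 2 remains possible at r4c3, so r4c3=2.
Step 10. [r1c1∈{4}] r1c1's peers cover all but 4 ⇒ r1c1=4.
Step 11. [r2c1∈{3}] r2c1 has the single candidate 3, so r2c1=3.

Answer: 4 1 3 2 / 3 2 4 1 / 2 3 1 4 / 1 4 2 3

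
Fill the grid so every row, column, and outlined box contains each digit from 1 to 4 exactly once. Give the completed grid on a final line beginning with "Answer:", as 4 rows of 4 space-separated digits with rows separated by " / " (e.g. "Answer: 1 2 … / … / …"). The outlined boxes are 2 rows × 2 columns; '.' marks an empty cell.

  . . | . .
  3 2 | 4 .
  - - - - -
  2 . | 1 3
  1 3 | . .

Step 1. [r4c3∈{2}] r4c3's peers cover all but 2. So r4c3=2.
Step 2. [r1c2∈{1,4}] r1c2 is the only open cell in col 2 admitting 1 ⇒ r1c2=1.
Step 3. [r1c4∈{2}] r1c4's peers cover all but 2. So r1c4=2.
Step 4. [r1c3∈{3}] only 3 remains possible at r1c3. So r1c3=3.
Step 5. [r3c2∈{4}] r3c2 has the single candidate 4 ⇒ r3c2=4.
Step 6. [r1c1∈{4}] nothing but 4 survives at r1c1, so r1c1=4.
Step 7. [r2c4∈{1}] nothing but 1 survives at r2c4 ⇒ r2c4=1.
Step 8. [r4c4∈{4}] only 4 remains possible at r4c4, so r4c4=4.

Answer: 4 1 3 2 / 3 2 4 1 / 2 4 1 3 / 1 3 2 4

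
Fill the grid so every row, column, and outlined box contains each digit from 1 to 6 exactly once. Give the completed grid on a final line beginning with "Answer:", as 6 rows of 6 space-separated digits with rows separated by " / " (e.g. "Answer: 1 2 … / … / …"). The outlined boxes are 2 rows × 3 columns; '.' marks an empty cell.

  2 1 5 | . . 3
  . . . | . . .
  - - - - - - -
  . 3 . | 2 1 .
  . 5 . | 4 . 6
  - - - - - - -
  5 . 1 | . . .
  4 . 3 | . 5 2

Step 1. [r1c4∈{6}] r1c4 has the single candidate 6 ⇒ r1c4=6.
Step 2. [r2c2∈{4,6}] 4 has one home in col 2: r2c2 ⇒ r2c2=4.
Step 3. [r5c5∈{3,4,6}] across col 5, 6 lands solely at r5c5. So r5c5=6.
Step 4. [r2c3∈{6}] r2c3 is down to just 6. So r2c3=6.
Step 5. [r2c4∈{1,5}] in col 4, 5 fits only at r2c4, so r2c4=5.
Step 6. [r5c4∈{3}] r5c4 has the single candidate 3 ⇒ r5c4=3.
Step 7. [r5c2∈{2}] r5c2 is down to just 2 ⇒ r5c2=2.
Step 8. [r2c1∈{3}] r2c1's peers cover all but 3 ⇒ r2c1=3.
Step 9. [r3c3∈{4}] r3c3 has the single candidate 4. So r3c3=4.
Step 10. [r4c5∈{3}] r4c5 is down to just 3 ⇒ r4c5=3.
Step 11. [r3c1∈{6}] r3c1's peers cover all but 6, so r3c1=6.
Step 12. [r2c5∈{2}] r2c5's peers cover all but 2 ⇒ r2c5=2.
Step 13. [r6c4∈{1}] only 1 remains possible at r6c4, so r6c4=1.
Step 14. [r2c6∈{1}] r2c6's peers cover all but 1, so r2c6=1.
Step 15. [r4c1∈{1}] r4c1's peers cover all but 1. So r4c1=1.
Step 16. [r3c6∈{5}] only 5 remains possible at r3c6. So r3c6=5.
Step 17. [r6c2∈{6}] nothing but 6 survives at r6c2. So r6c2=6.
Step 18. [r4c3∈{2}] r4c3 is down to just 2. So r4c3=2.
Step 19. [r5c6∈{4}] nothing but 4 survives at r5c6. So r5c6=4.
Step 20. [r1c5∈{4}] r1c5 has the single candidate 4 ⇒ r1c5=4.

Answer: 2 1 5 6 4 3 / 3 4 6 5 2 1 / 6 3 4 2 1 5 / 1 5 2 4 3 6 / 5 2 1 3 6 4 / 4 6 3 1 5 2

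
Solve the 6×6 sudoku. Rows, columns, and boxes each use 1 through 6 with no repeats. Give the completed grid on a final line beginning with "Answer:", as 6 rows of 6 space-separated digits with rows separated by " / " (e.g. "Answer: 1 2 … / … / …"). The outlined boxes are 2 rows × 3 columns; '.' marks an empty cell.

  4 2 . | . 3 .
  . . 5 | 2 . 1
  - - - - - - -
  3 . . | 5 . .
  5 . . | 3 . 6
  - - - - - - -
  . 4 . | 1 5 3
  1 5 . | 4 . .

Step 1. [r4c2∈{1}] only 1 remains possible at r4c2. So r4c2=1.
Step 2. [r3c6∈{2,4}] 4 has one home in col 6: r3c6 ⇒ r3c6=4.
Step 3. [r2c1∈{6}] r2c1 has the single candidate 6. So r2c1=6.
Step 4. [r4c5∈{2}] only 2 remains possible at r4c5, so r4c5=2.
Step 5. [r5c3∈{2,6}] across row 5, 6 lands solely at r5c3 ⇒ r5c3=6.
Step 6. [r5c1∈{2}] r5c1's peers cover all but 2. So r5c1=2.
Step 7. [r2c5∈{4}] r2c5 has the single candidate 4. So r2c5=4.
Step 8. [r3c2∈{6}] only 6 remains possible at r3c2 ⇒ r3c2=6.
Step 9. [r3c5∈{1}] r3c5 is down to just 1 ⇒ r3c5=1.
Step 10. [r1c3∈{1}] r1c3 is down to just 1 ⇒ r1c3=1.
Step 11. [r1c6∈{5}] nothing but 5 survives at r1c6 ⇒ r1c6=5.
Step 12. [r4c3∈{4}] r4c3 has the single candidate 4 ⇒ r4c3=4.
Step 13. [r1c4∈{6}] r1c4's peers cover all but 6. So r1c4=6.
Step 14. [r6c6∈{2}] r6c6 is down to just 2 ⇒ r6c6=2.
Step 15. [r3c3∈{2}] only 2 remains possible at r3c3, so r3c3=2.
Step 16. [r6c5∈{6}] r6c5 has the single candidate 6. So r6c5=6.
Step 17. [r6c3∈{3}] only 3 remains possible at r6c3, so r6c3=3.
Step 18. [r2c2∈{3}] r2c2 has the single candidate 3 ⇒ r2c2=3.

Answer: 4 2 1 6 3 5 / 6 3 5 2 4 1 / 3 6 2 5 1 4 / 5 1 4 3 2 6 / 2 4 6 1 5 3 / 1 5 3 4 6 2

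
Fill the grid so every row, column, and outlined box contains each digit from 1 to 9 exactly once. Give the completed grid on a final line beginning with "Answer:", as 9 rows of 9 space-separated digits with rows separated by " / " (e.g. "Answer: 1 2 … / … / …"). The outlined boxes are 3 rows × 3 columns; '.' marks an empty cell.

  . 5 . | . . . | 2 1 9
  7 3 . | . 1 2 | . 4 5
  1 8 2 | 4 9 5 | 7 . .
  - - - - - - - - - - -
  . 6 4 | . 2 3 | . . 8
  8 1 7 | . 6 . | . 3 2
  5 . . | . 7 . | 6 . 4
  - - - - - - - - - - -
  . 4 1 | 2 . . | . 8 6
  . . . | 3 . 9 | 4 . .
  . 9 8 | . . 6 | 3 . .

Step 1. [r6c8∈{9}] r6c8 has the single candidate 9 ⇒ r6c8=9.
Step 2. [r9c4∈{1,5,7}] in box 8, 1 fits only at r9c4. So r9c4=1.
Step 3. [r1c3∈{6}] r1c3's peers cover all but 6 ⇒ r1c3=6.
Step 4. [r5c7∈{5}] only 5 remains possible at r5c7, so r5c7=5.
Step 5. [r9c9∈{7}] r9c9 is down to just 7, so r9c9=7.
Step 6. [r6c4∈{8}] r6c4's peers cover all but 8, so r6c4=8.
Step 7. [r9c1∈{2}] r9c1 has the single candidate 2, so r9c1=2.
Step 8. [r8c5∈{5,8}] across row 8, 8 lands solely at r8c5. So r8c5=8.
Step 9. [r9c8∈{5}] only 5 remains possible at r9c8, so r9c8=5.
Step 10. [r4c4∈{5,9}] 5 has one home in row 4: r4c4. So r4c4=5.
Step 11. [r1c6∈{7,8}] in row 1, 8 fits only at r1c6. So r1c6=8.
Step 12. [r3c8∈{6}] only 6 remains possible at r3c8 ⇒ r3c8=6.
Step 13. [r9c5∈{4}] r9c5's peers cover all but 4, so r9c5=4.
Step 14. [r6c2∈{2}] r6c2 is down to just 2 ⇒ r6c2=2.
Step 15. [r4c1∈{9}] r4c1 is down to just 9, so r4c1=9.
Step 16. [r7c7∈{9}] r7c7 has the single candidate 9. So r7c7=9.
Step 17. [r6c3∈{3}] r6c3 is down to just 3 ⇒ r6c3=3.
Step 18. [r1c4∈{7}] r1c4 is down to just 7, so r1c4=7.
Step 19. [r2c4∈{6}] r2c4's peers cover all but 6 ⇒ r2c4=6.
Step 20. [r5c6∈{4}] only 4 remains possible at r5c6. So r5c6=4.
Step 21. [r8c8∈{2}] only 2 remains possible at r8c8 ⇒ r8c8=2.
Step 22. [r6c6∈{1}] nothing but 1 survives at r6c6 ⇒ r6c6=1.
Step 23. [r2c7∈{8}] only 8 remains possible at r2c7. So r2c7=8.
Step 24. [r7c1∈{3}] r7c1 has the single candidate 3. So r7c1=3.
Step 25. [r4c8∈{7}] only 7 remains possible at r4c8 ⇒ r4c8=7.
Step 26. [r2c3∈{9}] r2c3's peers cover all but 9, so r2c3=9.
Step 27. [r8c2∈{7}] r8c2 is down to just 7. So r8c2=7.
Step 28. [r3c9∈{3}] nothing but 3 survives at r3c9, so r3c9=3.
Step 29. [r8c3∈{5}] r8c3 has the single candidate 5, so r8c3=5.
Step 30. [r4c7∈{1}] r4c7 has the single candidate 1. So r4c7=1.
Step 31. [r7c6∈{7}] only 7 remains possible at r7c6, so r7c6=7.
Step 32. [r7c5∈{5}] r7c5 is down to just 5, so r7c5=5.
Step 33. [r5c4∈{9}] r5c4's peers cover all but 9. So r5c4=9.
Step 34. [r8c9∈{1}] r8c9 has the single candidate 1, so r8c9=1.
Step 35. [r8c1∈{6}] r8c1 has the single candidate 6. So r8c1=6.
Step 36. [r1c5∈{3}] only 3 remains possible at r1c5 ⇒ r1c5=3.
Step 37. [r1c1∈{4}] r1c1 has the single candidate 4, so r1c1=4.

Answer: 4 5 6 7 3 8 2 1 9 / 7 3 9 6 1 2 8 4 5 / 1 8 2 4 9 5 7 6 3 / 9 6 4 5 2 3 1 7 8 / 8 1 7 9 6 4 5 3 2 / 5 2 3 8 7 1 6 9 4 / 3 4 1 2 5 7 9 8 6 / 6 7 5 3 8 9 4 2 1 / 2 9 8 1 4 6 3 5 7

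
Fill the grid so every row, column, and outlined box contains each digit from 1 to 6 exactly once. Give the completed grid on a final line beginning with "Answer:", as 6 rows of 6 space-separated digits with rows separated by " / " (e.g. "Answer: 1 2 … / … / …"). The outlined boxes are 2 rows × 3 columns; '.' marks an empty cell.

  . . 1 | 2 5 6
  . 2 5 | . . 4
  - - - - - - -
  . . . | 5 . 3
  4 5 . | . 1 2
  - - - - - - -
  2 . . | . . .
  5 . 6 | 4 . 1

Step 1. [r2c5∈{3}] r2c5's peers cover all but 3 ⇒ r2c5=3.
Step 2. [r5c4∈{3,6}] 3 has one home in col 4: r5c4. So r5c4=3.
Step 3. [r3c2∈{1,6}] 6 has one home in col 2: r3c2. So r3c2=6.
Step 4. [r1c2∈{3,4}] r1c2 is the only open cell in row 1 admitting 4, so r1c2=4.
Step 5. [r3c3∈{2}] only 2 remains possible at r3c3 ⇒ r3c3=2.
Step 6. [r5c5∈{6}] r5c5 is down to just 6. So r5c5=6.
Step 7. [r1c1∈{3}] r1c1 has the single candidate 3. So r1c1=3.
Step 8. [r6c5∈{2}] r6c5's peers cover all but 2, so r6c5=2.
Step 9. [r4c3∈{3}] r4c3 is down to just 3 ⇒ r4c3=3.
Step 10. [r3c5∈{4}] r3c5 is down to just 4. So r3c5=4.
Step 11. [r3c1∈{1}] r3c1 is down to just 1 ⇒ r3c1=1.
Step 12. [r5c2∈{1}] nothing but 1 survives at r5c2, so r5c2=1.
Step 13. [r5c3∈{4}] nothing but 4 survives at r5c3, so r5c3=4.
Step 14. [r6c2∈{3}] r6c2 is down to just 3, so r6c2=3.
Step 15. [r4c4∈{6}] r4c4's peers cover all but 6 ⇒ r4c4=6.
Step 16. [r5c6∈{5}] r5c6 has the single candidate 5, so r5c6=5.
Step 17. [r2c4∈{1}] r2c4's peers cover all but 1 ⇒ r2c4=1.
Step 18. [r2c1∈{6}] r2c1's peers cover all but 6. So r2c1=6.

Answer: 3 4 1 2 5 6 / 6 2 5 1 3 4 / 1 6 2 5 4 3 / 4 5 3 6 1 2 / 2 1 4 3 6 5 / 5 3 6 4 2 1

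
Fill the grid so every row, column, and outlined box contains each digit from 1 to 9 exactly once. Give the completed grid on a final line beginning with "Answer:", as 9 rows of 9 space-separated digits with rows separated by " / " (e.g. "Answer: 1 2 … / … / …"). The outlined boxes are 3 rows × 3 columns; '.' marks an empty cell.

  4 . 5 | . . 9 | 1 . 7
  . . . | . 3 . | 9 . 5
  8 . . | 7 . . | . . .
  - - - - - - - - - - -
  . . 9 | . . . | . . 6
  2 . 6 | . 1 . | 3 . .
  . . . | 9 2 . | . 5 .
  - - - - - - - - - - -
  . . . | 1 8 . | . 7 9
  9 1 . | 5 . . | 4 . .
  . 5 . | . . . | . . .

Step 1. [r6c6∈{3,4,6,7,8}] 6 has one home in row 6: r6c6 ⇒ r6c6=6.
Step 2. [r1c5∈{6}] r1c5 is down to just 6. So r1c5=6.
Step 3. [r8c8∈{2,3,6,8}] 6 has one home in row 8: r8c8. So r8c8=6.
Step 4. [r5c6∈{4,5,7,8}] row 5 places 5 nowhere but r5c6 ⇒ r5c6=5.
Step 5. [r5c2∈{4,7,8}] across row 5, 7 lands solely at r5c2, so r5c2=7.
Step 6. [r8c5∈{7}] r8c5 is down to just 7, so r8c5=7.
Step 7. [r4c5∈{4}] r4c5 is down to just 4, so r4c5=4.
Step 8. [r5c4∈{8}] r5c4 is down to just 8. So r5c4=8.
Step 9. [r1c4∈{2}] nothing but 2 survives at r1c4. So r1c4=2.
Step 10. [r1c2∈{3}] r1c2 has the single candidate 3 ⇒ r1c2=3.
Step 11. [r4c2∈{8}] r4c2 is down to just 8, so r4c2=8.
Step 12. [r2c4∈{4}] only 4 remains possible at r2c4. So r2c4=4.
Step 13. [r4c4∈{3}] r4c4 has the single candidate 3. So r4c4=3.
Step 14. [r5c9∈{4}] only 4 remains possible at r5c9. So r5c9=4.
Step 15. [r6c2∈{4}] r6c2 has the single candidate 4. So r6c2=4.
Step 16. [r3c8∈{2,3,4}] r3c8 is the only open cell in row 3 admitting 4. So r3c8=4.
Step 17. [r9c8∈{1,2,3,8}] across col 8, 3 lands solely at r9c8 ⇒ r9c8=3.
Step 18. [r4c8∈{1,2}] r4c8 is the only open cell in col 8 admitting 1, so r4c8=1.
Step 19. [r2c8∈{2,8}] col 8 places 2 nowhere but r2c8, so r2c8=2.
Step 20. [r2c2∈{6}] only 6 remains possible at r2c2, so r2c2=6.
Step 21. [r7c2∈{2}] r7c2's peers cover all but 2, so r7c2=2.
Step 22. [r6c9∈{8}] r6c9's peers cover all but 8. So r6c9=8.
Step 23. [r8c9∈{2}] r8c9 is down to just 2 ⇒ r8c9=2.
Step 24. [r8c3∈{3,8}] across row 8, 8 lands solely at r8c3. So r8c3=8.
Step 25. [r7c1∈{3,6}] across row 7, 6 lands solely at r7c1. So r7c1=6.
Step 26. [r7c3∈{3,4}] 3 has one home in box 7: r7c3 ⇒ r7c3=3.
Step 27. [r6c3∈{1}] only 1 remains possible at r6c3 ⇒ r6c3=1.
Step 28. [r2c1∈{1,7}] in col 1, 1 fits only at r2c1, so r2c1=1.
Step 29. [r9c3∈{4,7}] col 3 places 4 nowhere but r9c3. So r9c3=4.
Step 30. [r4c7∈{2,7}] across row 4, 2 lands solely at r4c7 ⇒ r4c7=2.
Step 31. [r9c4∈{6}] r9c4's peers cover all but 6 ⇒ r9c4=6.
Step 32. [r4c1∈{5}] r4c1's peers cover all but 5 ⇒ r4c1=5.
Step 33. [r9c5∈{9}] r9c5 has the single candidate 9 ⇒ r9c5=9.
Step 34. [r9c7∈{8}] r9c7's peers cover all but 8 ⇒ r9c7=8.
Step 35. [r3c5∈{5}] nothing but 5 survives at r3c5, so r3c5=5.
Step 36. [r8c6∈{3}] only 3 remains possible at r8c6, so r8c6=3.
Step 37. [r9c9∈{1}] r9c9's peers cover all but 1. So r9c9=1.
Step 38. [r3c7∈{6}] r3c7's peers cover all but 6. So r3c7=6.
Step 39. [r3c2∈{9}] nothing but 9 survives at r3c2. So r3c2=9.
Step 40. [r6c1∈{3}] r6c1 is down to just 3, so r6c1=3.
Step 41. [r4c6∈{7}] r4c6 is down to just 7 ⇒ r4c6=7.
Step 42. [r2c3∈{7}] nothing but 7 survives at r2c3. So r2c3=7.
Step 43. [r7c6∈{4}] r7c6 is down to just 4. So r7c6=4.
Step 44. [r6c7∈{7}] r6c7 has the single candidate 7 ⇒ r6c7=7.
Step 45. [r5c8∈{9}] nothing but 9 survives at r5c8, so r5c8=9.
Step 46. [r9c1∈{7}] r9c1 is down to just 7 ⇒ r9c1=7.
Step 47. [r1c8∈{8}] r1c8 has the single candidate 8 ⇒ r1c8=8.
Step 48. [r7c7∈{5}] r7c7's peers cover all but 5 ⇒ r7c7=5.
Step 49. [r9c6∈{2}] r9c6 is down to just 2. So r9c6=2.
Step 50. [r3c6∈{1}] r3c6 is down to just 1. So r3c6=1.
Step 51. [r2c6∈{8}] r2c6 has the single candidate 8. So r2c6=8.
Step 52. [r3c9∈{3}] r3c9 has the single candidate 3. So r3c9=3.
Step 53. [r3c3∈{2}] r3c3 has the single candidate 2, so r3c3=2.

Answer: 4 3 5 2 6 9 1 8 7 / 1 6 7 4 3 8 9 2 5 / 8 9 2 7 5 1 6 4 3 / 5 8 9 3 4 7 2 1 6 / 2 7 6 8 1 5 3 9 4 / 3 4 1 9 2 6 7 5 8 / 6 2 3 1 8 4 5 7 9 / 9 1 8 5 7 3 4 6 2 / 7 5 4 6 9 2 8 3 1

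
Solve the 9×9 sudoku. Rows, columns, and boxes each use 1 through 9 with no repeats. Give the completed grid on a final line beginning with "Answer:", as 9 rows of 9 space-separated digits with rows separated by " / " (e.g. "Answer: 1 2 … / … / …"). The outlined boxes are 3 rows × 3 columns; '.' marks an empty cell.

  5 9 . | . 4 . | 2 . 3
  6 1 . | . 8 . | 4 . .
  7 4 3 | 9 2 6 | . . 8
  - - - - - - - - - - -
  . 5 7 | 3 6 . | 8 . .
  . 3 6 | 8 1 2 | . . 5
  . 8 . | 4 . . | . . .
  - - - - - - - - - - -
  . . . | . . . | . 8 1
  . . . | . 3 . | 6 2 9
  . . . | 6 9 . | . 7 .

Step 1. [r7c4∈{2,5,7}] in col 4, 2 fits only at r7c4, so r7c4=2.
Step 2. [r6c8∈{1,3,6,9}] 3 has one home in col 8: r6c8, so r6c8=3.
Step 3. [r9c9∈{4}] r9c9 is down to just 4. So r9c9=4.
Step 4. [r4c6∈{9}] nothing but 9 survives at r4c6. So r4c6=9.
Step 5. [r2c9∈{7}] r2c9's peers cover all but 7. So r2c9=7.
Step 6. [r8c2∈{7}] r8c2's peers cover all but 7 ⇒ r8c2=7.
Step 7. [r2c4∈{5}] nothing but 5 survives at r2c4, so r2c4=5.
Step 8. [r8c4∈{1}] r8c4 has the single candidate 1, so r8c4=1.
Step 9. [r2c3∈{2}] nothing but 2 survives at r2c3, so r2c3=2.
Step 10. [r4c9∈{2}] nothing but 2 survives at r4c9. So r4c9=2.
Step 11. [r6c1∈{1,2,9}] across row 6, 2 lands solely at r6c1. So r6c1=2.
Step 12. [r1c3∈{8}] only 8 remains possible at r1c3 ⇒ r1c3=8.
Step 13. [r1c6∈{1,7}] in col 6, 1 fits only at r1c6, so r1c6=1.
Step 14. [r5c7∈{7,9}] r5c7 is the only open cell in row 5 admitting 7, so r5c7=7.
Step 15. [r6c7∈{1,9}] col 7 places 9 nowhere but r6c7, so r6c7=9.
Step 16. [r7c3∈{4,5,9}] col 3 places 9 nowhere but r7c3, so r7c3=9.
Step 17. [r8c3∈{4,5}] 4 has one home in col 3: r8c3. So r8c3=4.
Step 18. [r8c6∈{5,8}] r8c6 is the only open cell in row 8 admitting 5 ⇒ r8c6=5.
Step 19. [r4c8∈{1,4}] 1 has one home in box 6: r4c8 ⇒ r4c8=1.
Step 20. [r9c1∈{1,3,8}] col 1 places 1 nowhere but r9c1 ⇒ r9c1=1.
Step 21. [r7c7∈{3,5}] across row 7, 5 lands solely at r7c7, so r7c7=5.
Step 22. [r7c5∈{7}] r7c5 has the single candidate 7. So r7c5=7.
Step 23. [r5c1∈{4,9}] 9 has one home in row 5: r5c1, so r5c1=9.
Step 24. [r6c9∈{6}] r6c9 has the single candidate 6 ⇒ r6c9=6.
Step 25. [r9c7∈{3}] r9c7's peers cover all but 3, so r9c7=3.
Step 26. [r5c8∈{4}] r5c8 is down to just 4, so r5c8=4.
Step 27. [r6c3∈{1}] r6c3 has the single candidate 1 ⇒ r6c3=1.
Step 28. [r2c6∈{3}] r2c6 has the single candidate 3. So r2c6=3.
Step 29. [r7c6∈{4}] nothing but 4 survives at r7c6 ⇒ r7c6=4.
Step 30. [r7c1∈{3}] r7c1 is down to just 3 ⇒ r7c1=3.
Step 31. [r6c6∈{7}] r6c6 is down to just 7, so r6c6=7.
Step 32. [r2c8∈{9}] r2c8 has the single candidate 9. So r2c8=9.
Step 33. [r8c1∈{8}] nothing but 8 survives at r8c1, so r8c1=8.
Step 34. [r9c3∈{5}] only 5 remains possible at r9c3, so r9c3=5.
Step 35. [r7c2∈{6}] r7c2 is down to just 6. So r7c2=6.
Step 36. [r9c6∈{8}] only 8 remains possible at r9c6 ⇒ r9c6=8.
Step 37. [r1c8∈{6}] only 6 remains possible at r1c8 ⇒ r1c8=6.
Step 38. [r3c7∈{1}] r3c7 has the single candidate 1, so r3c7=1.
Step 39. [r9c2∈{2}] r9c2 has the single candidate 2, so r9c2=2.
Step 40. [r3c8∈{5}] r3c8's peers cover all but 5, so r3c8=5.
Step 41. [r4c1∈{4}] only 4 remains possible at r4c1, so r4c1=4.
Step 42. [r6c5∈{5}] only 5 remains possible at r6c5 ⇒ r6c5=5.
Step 43. [r1c4∈{7}] r1c4 is down to just 7. So r1c4=7.

Answer: 5 9 8 7 4 1 2 6 3 / 6 1 2 5 8 3 4 9 7 / 7 4 3 9 2 6 1 5 8 / 4 5 7 3 6 9 8 1 2 / 9 3 6 8 1 2 7 4 5 / 2 8 1 4 5 7 9 3 6 / 3 6 9 2 7 4 5 8 1 / 8 7 4 1 3 5 6 2 9 / 1 2 5 6 9 8 3 7 4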